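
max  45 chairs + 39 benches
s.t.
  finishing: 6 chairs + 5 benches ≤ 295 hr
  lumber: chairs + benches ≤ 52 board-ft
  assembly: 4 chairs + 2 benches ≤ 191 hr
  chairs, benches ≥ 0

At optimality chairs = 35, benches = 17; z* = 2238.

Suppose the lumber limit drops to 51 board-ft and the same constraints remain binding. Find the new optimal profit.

2229

At the optimum: finishing uses 295 of 295 (binding); lumber uses 52 of 52 (binding); assembly uses 174 of 191 (slack = 17).
Since assembly is not tight, its dual is 0.
The binding rows give the dual system: 6·y_finishing + 1·y_lumber = 45 and 5·y_finishing + 1·y_lumber = 39.
This yields shadow prices y_finishing = 6, y_lumber = 9.
Δz = y_lumber·Δb = 9 × (-1) = -9, so new z* = 2238 − 9 = 2229.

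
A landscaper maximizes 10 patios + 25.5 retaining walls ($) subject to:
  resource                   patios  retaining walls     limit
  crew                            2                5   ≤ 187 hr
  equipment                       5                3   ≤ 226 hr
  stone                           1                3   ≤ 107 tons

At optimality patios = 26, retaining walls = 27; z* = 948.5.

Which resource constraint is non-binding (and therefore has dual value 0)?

crew: 187/187 (binding)
equipment: 211/226 (slack 15)
stone: 107/107 (binding)
By complementary slackness, a constraint with positive slack has shadow price 0 → equipment.

equipment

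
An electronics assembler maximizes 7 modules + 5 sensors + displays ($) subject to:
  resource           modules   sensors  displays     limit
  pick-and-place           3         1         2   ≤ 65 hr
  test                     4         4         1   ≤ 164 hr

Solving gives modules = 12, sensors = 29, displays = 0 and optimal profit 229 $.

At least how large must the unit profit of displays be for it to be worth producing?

3

At the optimum: pick-and-place uses 65 of 65 (binding); test uses 164 of 164 (binding).
Dual feasibility on the basic columns requires 3·y_pick-and-place + 4·y_test = 7, 1·y_pick-and-place + 4·y_test = 5.
This yields shadow prices y_pick-and-place = 1, y_test = 1.
displays enters the basis when its profit ≥ yᵀa₃ = 1·2 + 1·1 = 3.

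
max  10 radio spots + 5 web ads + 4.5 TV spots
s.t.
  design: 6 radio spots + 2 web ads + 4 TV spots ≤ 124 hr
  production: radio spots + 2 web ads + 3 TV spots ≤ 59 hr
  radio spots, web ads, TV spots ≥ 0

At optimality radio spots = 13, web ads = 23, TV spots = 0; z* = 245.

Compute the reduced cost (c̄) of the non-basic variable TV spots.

-4.5

At the optimum: design uses 124 of 124 (binding); production uses 59 of 59 (binding).
From A_Bᵀ y = c: 6·y_design + 1·y_production = 10; 2·y_design + 2·y_production = 5.
Solving: y_design = 1.5, y_production = 1.
Reduced cost of TV spots: c₃ − yᵀa₃ = 4.5 − (1.5·4 + 1·3) = 4.5 − 9 = -4.5.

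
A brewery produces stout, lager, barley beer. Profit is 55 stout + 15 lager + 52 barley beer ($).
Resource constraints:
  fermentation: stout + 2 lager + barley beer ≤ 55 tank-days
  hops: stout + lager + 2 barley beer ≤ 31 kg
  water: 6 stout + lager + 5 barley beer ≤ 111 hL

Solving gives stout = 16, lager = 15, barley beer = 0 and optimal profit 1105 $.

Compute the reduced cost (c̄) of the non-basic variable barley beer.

-2

At the optimum: fermentation uses 46 of 55 (slack = 9); hops uses 31 of 31 (binding); water uses 111 of 111 (binding).
By complementary slackness, y = 0 for the non-binding constraint.
The binding rows give the dual system: 1·y_hops + 6·y_water = 55 and 1·y_hops + 1·y_water = 15.
Solving: y_hops = 7, y_water = 8.
Reduced cost of barley beer: c₃ − yᵀa₃ = 52 − (7·2 + 8·5) = 52 − 54 = -2.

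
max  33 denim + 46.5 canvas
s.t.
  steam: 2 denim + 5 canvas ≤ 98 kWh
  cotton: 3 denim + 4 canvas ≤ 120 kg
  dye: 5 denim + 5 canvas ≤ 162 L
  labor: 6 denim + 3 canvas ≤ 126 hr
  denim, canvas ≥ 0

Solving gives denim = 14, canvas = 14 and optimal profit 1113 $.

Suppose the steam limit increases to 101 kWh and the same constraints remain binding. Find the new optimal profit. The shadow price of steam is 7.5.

1135.5

Δb = 3, so new z* = 1113 + (7.5)·(3) = 1113 + 22.5 = 1135.5.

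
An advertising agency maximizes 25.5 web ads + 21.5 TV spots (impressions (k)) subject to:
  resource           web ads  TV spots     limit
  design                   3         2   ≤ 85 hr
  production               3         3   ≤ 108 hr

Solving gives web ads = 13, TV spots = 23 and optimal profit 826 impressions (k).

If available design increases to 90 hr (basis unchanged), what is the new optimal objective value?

846

Both design and production are binding at x*.
From A_Bᵀ y = c: 3·y_design + 3·y_production = 25.5; 2·y_design + 3·y_production = 21.5.
→ y_design = 4 and y_production = 4.5.
Δz = y_design·Δb = 4 × (5) = 20, so new z* = 826 + 20 = 846.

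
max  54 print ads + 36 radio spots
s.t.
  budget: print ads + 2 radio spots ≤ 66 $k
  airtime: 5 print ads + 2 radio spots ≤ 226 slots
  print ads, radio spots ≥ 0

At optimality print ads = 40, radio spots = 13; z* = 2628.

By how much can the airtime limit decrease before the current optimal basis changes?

Binding constraints: budget, airtime. The basis is B = [[1,2],[5,2]] with det -8.
Per unit decrease in airtime, x* moves by d = (-0.25, 0.125).
The basis stays optimal until print ads reaches 0; allowable decrease = 160 slots.

160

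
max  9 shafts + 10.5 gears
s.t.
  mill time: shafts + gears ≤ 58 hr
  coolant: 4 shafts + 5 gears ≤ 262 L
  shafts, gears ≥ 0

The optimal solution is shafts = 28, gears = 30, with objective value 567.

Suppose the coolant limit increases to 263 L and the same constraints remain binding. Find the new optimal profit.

Check each constraint at x*: mill time 58/58 (tight); coolant 262/262 (tight).
Dual feasibility on the basic columns requires 1·y_mill time + 4·y_coolant = 9, 1·y_mill time + 5·y_coolant = 10.5.
→ y_mill time = 3 and y_coolant = 1.5.
Δz = y_coolant·Δb = 1.5 × (1) = 1.5, so new z* = 567 + 1.5 = 568.5.

568.5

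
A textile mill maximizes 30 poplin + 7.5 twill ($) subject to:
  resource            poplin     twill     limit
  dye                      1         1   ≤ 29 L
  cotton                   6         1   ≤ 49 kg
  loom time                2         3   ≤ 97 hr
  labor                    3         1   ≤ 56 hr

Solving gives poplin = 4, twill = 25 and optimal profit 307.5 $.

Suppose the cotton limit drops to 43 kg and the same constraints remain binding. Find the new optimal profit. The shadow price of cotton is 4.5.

280.5

Δb = -6, so new z* = 307.5 + (4.5)·(-6) = 307.5 − 27 = 280.5.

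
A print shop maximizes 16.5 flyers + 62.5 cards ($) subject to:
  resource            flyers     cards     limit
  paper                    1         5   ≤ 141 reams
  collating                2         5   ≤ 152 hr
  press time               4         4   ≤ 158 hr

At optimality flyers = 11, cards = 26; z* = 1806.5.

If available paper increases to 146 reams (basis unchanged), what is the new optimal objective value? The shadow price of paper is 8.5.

Δb = 5, so new z* = 1806.5 + (8.5)·(5) = 1806.5 + 42.5 = 1849.

1849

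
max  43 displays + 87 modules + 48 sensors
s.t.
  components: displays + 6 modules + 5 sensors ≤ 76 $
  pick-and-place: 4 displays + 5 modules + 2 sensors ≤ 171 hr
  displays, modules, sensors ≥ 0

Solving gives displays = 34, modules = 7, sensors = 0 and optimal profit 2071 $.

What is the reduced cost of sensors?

-5

Check each constraint at x*: components 76/76 (tight); pick-and-place 171/171 (tight).
Dual feasibility on the basic columns requires 1·y_components + 4·y_pick-and-place = 43, 6·y_components + 5·y_pick-and-place = 87.
→ y_components = 7 and y_pick-and-place = 9.
Reduced cost of sensors: c₃ − yᵀa₃ = 48 − (7·5 + 9·2) = 48 − 53 = -5.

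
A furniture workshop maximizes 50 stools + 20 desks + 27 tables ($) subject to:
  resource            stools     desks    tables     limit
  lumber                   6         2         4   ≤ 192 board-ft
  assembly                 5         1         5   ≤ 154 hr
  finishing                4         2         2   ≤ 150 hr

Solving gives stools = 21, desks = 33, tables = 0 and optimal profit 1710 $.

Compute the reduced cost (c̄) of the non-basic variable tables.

-3

Binding: lumber and finishing. Non-binding: assembly (16 unused).
Slack constraints have shadow price 0 (complementary slackness).
From A_Bᵀ y = c: 6·y_lumber + 4·y_finishing = 50; 2·y_lumber + 2·y_finishing = 20.
Solving: y_lumber = 5, y_finishing = 5.
Reduced cost of tables: c₃ − yᵀa₃ = 27 − (5·4 + 5·2) = 27 − 30 = -3.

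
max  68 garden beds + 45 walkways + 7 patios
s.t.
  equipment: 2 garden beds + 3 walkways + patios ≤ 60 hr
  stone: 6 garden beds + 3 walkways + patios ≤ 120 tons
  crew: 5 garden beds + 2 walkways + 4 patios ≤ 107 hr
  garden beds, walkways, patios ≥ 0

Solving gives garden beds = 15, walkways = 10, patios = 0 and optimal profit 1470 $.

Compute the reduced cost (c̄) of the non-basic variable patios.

-8

Check each constraint at x*: equipment 60/60 (tight); stone 120/120 (tight); crew 95/107 (slack 12).
Since crew is not tight, its dual is 0.
The binding rows give the dual system: 2·y_equipment + 6·y_stone = 68 and 3·y_equipment + 3·y_stone = 45.
→ y_equipment = 5.5 and y_stone = 9.5.
Reduced cost of patios: c₃ − yᵀa₃ = 7 − (5.5·1 + 9.5·1) = 7 − 15 = -8.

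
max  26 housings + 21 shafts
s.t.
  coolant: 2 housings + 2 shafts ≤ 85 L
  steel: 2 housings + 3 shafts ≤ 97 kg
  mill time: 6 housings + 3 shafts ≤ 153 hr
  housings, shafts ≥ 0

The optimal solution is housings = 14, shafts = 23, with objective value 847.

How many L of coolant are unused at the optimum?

coolant used = 2·14 + 2·23 = 74; slack = 85 − 74 = 11.

11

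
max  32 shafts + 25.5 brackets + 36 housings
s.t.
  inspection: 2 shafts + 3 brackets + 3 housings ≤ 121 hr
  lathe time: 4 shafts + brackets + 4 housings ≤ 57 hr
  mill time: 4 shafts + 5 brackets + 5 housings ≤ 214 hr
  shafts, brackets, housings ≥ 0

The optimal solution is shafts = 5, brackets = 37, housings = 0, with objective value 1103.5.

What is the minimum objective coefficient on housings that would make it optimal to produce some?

39

At the optimum: inspection uses 121 of 121 (binding); lathe time uses 57 of 57 (binding); mill time uses 205 of 214 (slack = 9).
By complementary slackness, y = 0 for the non-binding constraint.
Dual feasibility on the basic columns requires 2·y_inspection + 4·y_lathe time = 32, 3·y_inspection + 1·y_lathe time = 25.5.
This yields shadow prices y_inspection = 7, y_lathe time = 4.5.
housings enters the basis when its profit ≥ yᵀa₃ = 7·3 + 4.5·4 = 39.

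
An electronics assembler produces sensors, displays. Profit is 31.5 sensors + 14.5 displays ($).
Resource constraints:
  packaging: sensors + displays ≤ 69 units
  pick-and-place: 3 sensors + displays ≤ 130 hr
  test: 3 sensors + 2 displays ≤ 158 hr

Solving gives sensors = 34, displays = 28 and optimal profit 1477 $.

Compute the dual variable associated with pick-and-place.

6.5

Binding: pick-and-place and test. Non-binding: packaging (7 unused).
By complementary slackness, y = 0 for the non-binding constraint.
Dual feasibility on the basic columns requires 3·y_pick-and-place + 3·y_test = 31.5, 1·y_pick-and-place + 2·y_test = 14.5.
→ y_pick-and-place = 6.5 and y_test = 4.
Shadow price of pick-and-place = 6.5.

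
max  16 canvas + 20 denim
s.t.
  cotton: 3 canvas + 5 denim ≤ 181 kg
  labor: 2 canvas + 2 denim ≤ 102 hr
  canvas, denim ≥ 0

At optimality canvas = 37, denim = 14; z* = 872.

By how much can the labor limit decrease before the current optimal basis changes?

29.6

Binding constraints: cotton, labor. The basis is B = [[3,5],[2,2]] with det -4.
Per unit decrease in labor, x* moves by d = (-1.25, 0.75).
The basis stays optimal until canvas reaches 0; allowable decrease = 29.6 hr.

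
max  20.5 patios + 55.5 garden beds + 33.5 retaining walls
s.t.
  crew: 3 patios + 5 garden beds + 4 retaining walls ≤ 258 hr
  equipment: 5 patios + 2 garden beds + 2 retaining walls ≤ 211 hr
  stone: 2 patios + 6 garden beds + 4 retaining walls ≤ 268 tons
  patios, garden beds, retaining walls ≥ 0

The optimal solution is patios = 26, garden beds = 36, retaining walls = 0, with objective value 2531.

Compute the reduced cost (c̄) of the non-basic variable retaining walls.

-4.5

Binding: crew and stone. Non-binding: equipment (9 unused).
Since equipment is not tight, its dual is 0.
The binding rows give the dual system: 3·y_crew + 2·y_stone = 20.5 and 5·y_crew + 6·y_stone = 55.5.
→ y_crew = 1.5 and y_stone = 8.
Reduced cost of retaining walls: c₃ − yᵀa₃ = 33.5 − (1.5·4 + 8·4) = 33.5 − 38 = -4.5.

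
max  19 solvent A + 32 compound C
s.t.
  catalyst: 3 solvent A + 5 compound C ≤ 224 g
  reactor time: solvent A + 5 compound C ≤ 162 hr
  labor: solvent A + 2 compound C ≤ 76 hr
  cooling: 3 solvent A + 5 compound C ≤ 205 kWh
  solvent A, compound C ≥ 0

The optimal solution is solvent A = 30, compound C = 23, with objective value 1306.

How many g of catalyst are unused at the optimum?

catalyst used = 3·30 + 5·23 = 205; slack = 224 − 205 = 19.

19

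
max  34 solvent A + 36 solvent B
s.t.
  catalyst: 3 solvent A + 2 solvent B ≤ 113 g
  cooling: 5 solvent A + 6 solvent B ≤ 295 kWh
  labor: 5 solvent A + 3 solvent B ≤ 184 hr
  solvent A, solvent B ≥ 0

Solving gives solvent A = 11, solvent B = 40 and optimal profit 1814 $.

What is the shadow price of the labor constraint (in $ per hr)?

0

At the optimum: catalyst uses 113 of 113 (binding); cooling uses 295 of 295 (binding); labor uses 175 of 184 (slack = 9).
Since labor is not tight, its dual is 0.
From A_Bᵀ y = c: 3·y_catalyst + 5·y_cooling = 34; 2·y_catalyst + 6·y_cooling = 36.
This yields shadow prices y_catalyst = 3, y_cooling = 5.
Shadow price of labor = 0.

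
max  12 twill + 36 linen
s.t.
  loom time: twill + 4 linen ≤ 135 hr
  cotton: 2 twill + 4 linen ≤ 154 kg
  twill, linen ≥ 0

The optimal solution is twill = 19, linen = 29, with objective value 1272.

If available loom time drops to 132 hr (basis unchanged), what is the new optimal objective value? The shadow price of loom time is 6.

1254

Δb = -3, so new z* = 1272 + (6)·(-3) = 1272 − 18 = 1254.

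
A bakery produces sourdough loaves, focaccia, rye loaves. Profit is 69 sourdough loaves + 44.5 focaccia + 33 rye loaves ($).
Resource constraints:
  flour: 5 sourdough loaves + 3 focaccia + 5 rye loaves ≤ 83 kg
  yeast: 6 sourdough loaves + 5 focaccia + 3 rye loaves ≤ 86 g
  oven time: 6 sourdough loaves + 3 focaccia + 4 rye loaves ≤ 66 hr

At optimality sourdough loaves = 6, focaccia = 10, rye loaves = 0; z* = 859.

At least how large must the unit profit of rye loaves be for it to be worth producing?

41

At the optimum: flour uses 60 of 83 (slack = 23); yeast uses 86 of 86 (binding); oven time uses 66 of 66 (binding).
By complementary slackness, y = 0 for the non-binding constraint.
Dual feasibility on the basic columns requires 6·y_yeast + 6·y_oven time = 69, 5·y_yeast + 3·y_oven time = 44.5.
This yields shadow prices y_yeast = 5, y_oven time = 6.5.
rye loaves enters the basis when its profit ≥ yᵀa₃ = 5·3 + 6.5·4 = 41.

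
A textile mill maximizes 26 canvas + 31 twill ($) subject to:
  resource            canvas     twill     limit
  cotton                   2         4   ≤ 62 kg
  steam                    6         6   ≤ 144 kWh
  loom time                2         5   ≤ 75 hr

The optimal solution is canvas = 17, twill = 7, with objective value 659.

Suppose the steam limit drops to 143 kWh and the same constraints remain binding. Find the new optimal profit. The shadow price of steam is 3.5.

Δb = -1, so new z* = 659 + (3.5)·(-1) = 659 − 3.5 = 655.5.

655.5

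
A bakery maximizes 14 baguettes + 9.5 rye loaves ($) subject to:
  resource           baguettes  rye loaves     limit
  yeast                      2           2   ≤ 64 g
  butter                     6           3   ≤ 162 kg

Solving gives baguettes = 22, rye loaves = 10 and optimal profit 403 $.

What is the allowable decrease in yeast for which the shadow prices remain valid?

10

Binding constraints: yeast, butter. The basis is B = [[2,2],[6,3]] with det -6.
Per unit decrease in yeast, x* moves by d = (0.5, -1).
The basis stays optimal until rye loaves reaches 0; allowable decrease = 10 g.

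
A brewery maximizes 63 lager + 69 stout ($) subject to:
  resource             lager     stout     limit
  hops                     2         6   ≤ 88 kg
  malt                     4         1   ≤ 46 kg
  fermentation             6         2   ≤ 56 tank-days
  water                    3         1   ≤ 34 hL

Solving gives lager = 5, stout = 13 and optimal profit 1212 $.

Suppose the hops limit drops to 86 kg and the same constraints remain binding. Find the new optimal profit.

Binding: hops and fermentation. Non-binding: malt (13 unused), water (6 unused).
Slack constraints have shadow price 0 (complementary slackness).
Dual feasibility on the basic columns requires 2·y_hops + 6·y_fermentation = 63, 6·y_hops + 2·y_fermentation = 69.
This yields shadow prices y_hops = 9, y_fermentation = 7.5.
Δz = y_hops·Δb = 9 × (-2) = -18, so new z* = 1212 − 18 = 1194.

1194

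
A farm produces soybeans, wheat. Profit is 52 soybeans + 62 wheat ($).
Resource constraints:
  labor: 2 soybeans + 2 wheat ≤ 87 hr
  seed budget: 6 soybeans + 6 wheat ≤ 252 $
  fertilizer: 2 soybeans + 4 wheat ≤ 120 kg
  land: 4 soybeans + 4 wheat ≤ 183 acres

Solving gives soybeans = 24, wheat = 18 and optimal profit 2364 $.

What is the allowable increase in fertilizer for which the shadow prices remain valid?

Binding constraints: seed budget, fertilizer. The basis is B = [[6,6],[2,4]] with det 12.
Per unit increase in fertilizer, x* moves by d = (-0.5, 0.5).
The basis stays optimal until soybeans reaches 0; allowable increase = 48 kg.

48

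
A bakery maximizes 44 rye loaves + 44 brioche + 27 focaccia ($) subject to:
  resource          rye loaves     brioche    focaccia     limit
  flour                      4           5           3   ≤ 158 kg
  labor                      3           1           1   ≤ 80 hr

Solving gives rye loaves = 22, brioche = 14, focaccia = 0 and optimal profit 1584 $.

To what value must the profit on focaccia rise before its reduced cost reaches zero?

28

At the optimum: flour uses 158 of 158 (binding); labor uses 80 of 80 (binding).
The binding rows give the dual system: 4·y_flour + 3·y_labor = 44 and 5·y_flour + 1·y_labor = 44.
→ y_flour = 8 and y_labor = 4.
focaccia enters the basis when its profit ≥ yᵀa₃ = 8·3 + 4·1 = 28.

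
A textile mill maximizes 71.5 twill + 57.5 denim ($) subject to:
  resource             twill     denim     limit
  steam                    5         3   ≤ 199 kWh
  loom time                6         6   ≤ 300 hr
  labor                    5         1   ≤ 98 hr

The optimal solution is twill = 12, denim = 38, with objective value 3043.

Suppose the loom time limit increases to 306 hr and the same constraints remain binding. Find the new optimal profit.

3097

Binding: loom time and labor. Non-binding: steam (25 unused).
Since steam is not tight, its dual is 0.
Dual feasibility on the basic columns requires 6·y_loom time + 5·y_labor = 71.5, 6·y_loom time + 1·y_labor = 57.5.
This yields shadow prices y_loom time = 9, y_labor = 3.5.
Δz = y_loom time·Δb = 9 × (6) = 54, so new z* = 3043 + 54 = 3097.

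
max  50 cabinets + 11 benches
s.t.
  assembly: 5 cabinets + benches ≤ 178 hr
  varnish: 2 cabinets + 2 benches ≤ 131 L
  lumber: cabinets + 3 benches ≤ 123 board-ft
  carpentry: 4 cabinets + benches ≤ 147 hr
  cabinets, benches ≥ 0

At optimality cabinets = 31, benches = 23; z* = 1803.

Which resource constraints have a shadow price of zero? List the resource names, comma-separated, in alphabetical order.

assembly: 178/178 (binding)
varnish: 108/131 (slack 23)
lumber: 100/123 (slack 23)
carpentry: 147/147 (binding)
By complementary slackness, a constraint with positive slack has shadow price 0 → lumber, varnish.

lumber, varnish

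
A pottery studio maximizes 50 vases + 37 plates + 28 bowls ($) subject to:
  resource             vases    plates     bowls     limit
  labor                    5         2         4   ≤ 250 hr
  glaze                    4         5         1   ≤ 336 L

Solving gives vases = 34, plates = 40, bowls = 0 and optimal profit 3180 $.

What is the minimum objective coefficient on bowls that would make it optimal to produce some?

At the optimum: labor uses 250 of 250 (binding); glaze uses 336 of 336 (binding).
Dual feasibility on the basic columns requires 5·y_labor + 4·y_glaze = 50, 2·y_labor + 5·y_glaze = 37.
→ y_labor = 6 and y_glaze = 5.
bowls enters the basis when its profit ≥ yᵀa₃ = 6·4 + 5·1 = 29.

29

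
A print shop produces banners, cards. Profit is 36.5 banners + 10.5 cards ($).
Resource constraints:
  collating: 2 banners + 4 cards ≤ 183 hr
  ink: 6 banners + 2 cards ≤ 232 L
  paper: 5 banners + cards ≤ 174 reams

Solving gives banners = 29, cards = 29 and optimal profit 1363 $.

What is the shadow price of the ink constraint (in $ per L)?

4

Check each constraint at x*: collating 174/183 (slack 9); ink 232/232 (tight); paper 174/174 (tight).
Since collating is not tight, its dual is 0.
Dual feasibility on the basic columns requires 6·y_ink + 5·y_paper = 36.5, 2·y_ink + 1·y_paper = 10.5.
Solving: y_ink = 4, y_paper = 2.5.
Shadow price of ink = 4.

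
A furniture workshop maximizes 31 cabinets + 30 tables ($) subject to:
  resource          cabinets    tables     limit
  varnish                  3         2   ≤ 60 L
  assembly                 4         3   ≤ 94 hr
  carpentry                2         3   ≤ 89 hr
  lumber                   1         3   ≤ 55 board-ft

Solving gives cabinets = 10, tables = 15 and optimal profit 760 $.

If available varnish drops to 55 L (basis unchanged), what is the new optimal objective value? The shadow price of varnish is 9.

Δb = -5, so new z* = 760 + (9)·(-5) = 760 − 45 = 715.

715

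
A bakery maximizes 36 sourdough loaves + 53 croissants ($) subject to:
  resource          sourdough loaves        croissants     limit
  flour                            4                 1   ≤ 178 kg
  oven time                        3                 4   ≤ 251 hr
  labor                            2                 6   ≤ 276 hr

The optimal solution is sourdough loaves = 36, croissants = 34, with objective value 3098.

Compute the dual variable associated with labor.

8

Check each constraint at x*: flour 178/178 (tight); oven time 244/251 (slack 7); labor 276/276 (tight).
Slack constraints have shadow price 0 (complementary slackness).
Dual feasibility on the basic columns requires 4·y_flour + 2·y_labor = 36, 1·y_flour + 6·y_labor = 53.
This yields shadow prices y_flour = 5, y_labor = 8.
Shadow price of labor = 8.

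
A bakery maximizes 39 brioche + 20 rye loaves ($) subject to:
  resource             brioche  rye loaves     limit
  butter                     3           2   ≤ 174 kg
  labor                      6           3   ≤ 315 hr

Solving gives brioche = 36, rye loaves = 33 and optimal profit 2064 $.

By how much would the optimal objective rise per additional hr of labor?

Check each constraint at x*: butter 174/174 (tight); labor 315/315 (tight).
Dual feasibility on the basic columns requires 3·y_butter + 6·y_labor = 39, 2·y_butter + 3·y_labor = 20.
Solving: y_butter = 1, y_labor = 6.
Shadow price of labor = 6.

6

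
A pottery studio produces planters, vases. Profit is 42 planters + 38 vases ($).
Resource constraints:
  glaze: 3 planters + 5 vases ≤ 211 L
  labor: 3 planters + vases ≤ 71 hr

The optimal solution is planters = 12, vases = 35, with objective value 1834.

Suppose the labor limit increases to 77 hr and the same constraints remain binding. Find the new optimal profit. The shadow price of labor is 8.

Δb = 6, so new z* = 1834 + (8)·(6) = 1834 + 48 = 1882.

1882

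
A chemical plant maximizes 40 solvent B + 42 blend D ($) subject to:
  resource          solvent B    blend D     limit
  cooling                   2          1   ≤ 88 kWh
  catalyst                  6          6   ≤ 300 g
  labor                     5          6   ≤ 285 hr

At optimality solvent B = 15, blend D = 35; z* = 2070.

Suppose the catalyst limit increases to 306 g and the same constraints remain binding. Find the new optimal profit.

2100

Check each constraint at x*: cooling 65/88 (slack 23); catalyst 300/300 (tight); labor 285/285 (tight).
By complementary slackness, y = 0 for the non-binding constraint.
The binding rows give the dual system: 6·y_catalyst + 5·y_labor = 40 and 6·y_catalyst + 6·y_labor = 42.
This yields shadow prices y_catalyst = 5, y_labor = 2.
Δz = y_catalyst·Δb = 5 × (6) = 30, so new z* = 2070 + 30 = 2100.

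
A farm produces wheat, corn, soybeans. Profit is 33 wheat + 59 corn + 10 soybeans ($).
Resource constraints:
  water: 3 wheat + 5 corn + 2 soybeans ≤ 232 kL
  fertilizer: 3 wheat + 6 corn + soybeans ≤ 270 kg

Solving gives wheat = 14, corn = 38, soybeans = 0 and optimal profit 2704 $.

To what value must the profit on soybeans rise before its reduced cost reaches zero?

Both water and fertilizer are binding at x*.
Dual feasibility on the basic columns requires 3·y_water + 3·y_fertilizer = 33, 5·y_water + 6·y_fertilizer = 59.
Solving: y_water = 7, y_fertilizer = 4.
soybeans enters the basis when its profit ≥ yᵀa₃ = 7·2 + 4·1 = 18.

18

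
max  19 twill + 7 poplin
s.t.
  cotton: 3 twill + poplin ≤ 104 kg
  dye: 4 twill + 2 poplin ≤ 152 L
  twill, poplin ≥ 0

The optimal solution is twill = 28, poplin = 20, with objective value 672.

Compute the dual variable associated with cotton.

5

Both cotton and dye are binding at x*.
The binding rows give the dual system: 3·y_cotton + 4·y_dye = 19 and 1·y_cotton + 2·y_dye = 7.
Solving: y_cotton = 5, y_dye = 1.
Shadow price of cotton = 5.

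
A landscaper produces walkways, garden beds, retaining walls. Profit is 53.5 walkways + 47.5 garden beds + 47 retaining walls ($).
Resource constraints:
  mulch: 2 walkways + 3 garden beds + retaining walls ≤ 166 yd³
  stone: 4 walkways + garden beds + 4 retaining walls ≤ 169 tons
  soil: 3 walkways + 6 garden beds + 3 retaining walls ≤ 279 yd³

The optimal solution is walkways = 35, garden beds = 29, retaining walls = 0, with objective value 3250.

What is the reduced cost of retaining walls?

Check each constraint at x*: mulch 157/166 (slack 9); stone 169/169 (tight); soil 279/279 (tight).
Slack constraints have shadow price 0 (complementary slackness).
The binding rows give the dual system: 4·y_stone + 3·y_soil = 53.5 and 1·y_stone + 6·y_soil = 47.5.
Solving: y_stone = 8.5, y_soil = 6.5.
Reduced cost of retaining walls: c₃ − yᵀa₃ = 47 − (8.5·4 + 6.5·3) = 47 − 53.5 = -6.5.

-6.5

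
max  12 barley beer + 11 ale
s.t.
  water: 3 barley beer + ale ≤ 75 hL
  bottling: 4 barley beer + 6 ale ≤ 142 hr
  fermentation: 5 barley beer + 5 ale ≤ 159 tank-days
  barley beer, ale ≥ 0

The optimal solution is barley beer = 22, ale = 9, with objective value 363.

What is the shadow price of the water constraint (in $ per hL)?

Binding: water and bottling. Non-binding: fermentation (4 unused).
Since fermentation is not tight, its dual is 0.
Dual feasibility on the basic columns requires 3·y_water + 4·y_bottling = 12, 1·y_water + 6·y_bottling = 11.
This yields shadow prices y_water = 2, y_bottling = 1.5.
Shadow price of water = 2.

2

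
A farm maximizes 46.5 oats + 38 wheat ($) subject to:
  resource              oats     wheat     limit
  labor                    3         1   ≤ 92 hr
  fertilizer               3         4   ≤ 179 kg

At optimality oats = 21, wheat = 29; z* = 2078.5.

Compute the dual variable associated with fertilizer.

At the optimum: labor uses 92 of 92 (binding); fertilizer uses 179 of 179 (binding).
The binding rows give the dual system: 3·y_labor + 3·y_fertilizer = 46.5 and 1·y_labor + 4·y_fertilizer = 38.
→ y_labor = 8 and y_fertilizer = 7.5.
Shadow price of fertilizer = 7.5.

7.5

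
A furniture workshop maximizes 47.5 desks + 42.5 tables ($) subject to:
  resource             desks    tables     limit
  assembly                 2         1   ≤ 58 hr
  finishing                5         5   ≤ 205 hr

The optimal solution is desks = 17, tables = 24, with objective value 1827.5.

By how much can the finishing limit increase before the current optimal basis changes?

Binding constraints: assembly, finishing. The basis is B = [[2,1],[5,5]] with det 5.
Per unit increase in finishing, x* moves by d = (-0.2, 0.4).
The basis stays optimal until desks reaches 0; allowable increase = 85 hr.

85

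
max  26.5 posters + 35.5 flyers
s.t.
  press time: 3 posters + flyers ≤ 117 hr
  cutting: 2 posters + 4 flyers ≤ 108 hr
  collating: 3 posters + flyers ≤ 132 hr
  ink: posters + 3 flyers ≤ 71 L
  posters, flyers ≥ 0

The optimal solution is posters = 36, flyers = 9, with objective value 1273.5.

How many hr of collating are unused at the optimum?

collating used = 3·36 + 1·9 = 117; slack = 132 − 117 = 15.

15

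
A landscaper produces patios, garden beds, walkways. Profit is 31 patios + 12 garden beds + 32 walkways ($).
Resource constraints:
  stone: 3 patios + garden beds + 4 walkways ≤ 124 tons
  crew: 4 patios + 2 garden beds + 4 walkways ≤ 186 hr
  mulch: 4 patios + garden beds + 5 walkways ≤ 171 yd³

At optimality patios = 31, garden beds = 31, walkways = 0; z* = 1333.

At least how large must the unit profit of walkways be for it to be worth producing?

38

Check each constraint at x*: stone 124/124 (tight); crew 186/186 (tight); mulch 155/171 (slack 16).
Slack constraints have shadow price 0 (complementary slackness).
Dual feasibility on the basic columns requires 3·y_stone + 4·y_crew = 31, 1·y_stone + 2·y_crew = 12.
Solving: y_stone = 7, y_crew = 2.5.
walkways enters the basis when its profit ≥ yᵀa₃ = 7·4 + 2.5·4 = 38.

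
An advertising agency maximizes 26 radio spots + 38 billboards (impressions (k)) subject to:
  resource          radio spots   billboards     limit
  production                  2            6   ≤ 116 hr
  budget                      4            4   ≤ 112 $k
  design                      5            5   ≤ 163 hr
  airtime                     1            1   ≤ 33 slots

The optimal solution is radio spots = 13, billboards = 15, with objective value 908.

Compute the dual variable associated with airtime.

Binding: production and budget. Non-binding: design (23 unused), airtime (5 unused).
Since design, airtime are not tight, their duals are 0.
Dual feasibility on the basic columns requires 2·y_production + 4·y_budget = 26, 6·y_production + 4·y_budget = 38.
This yields shadow prices y_production = 3, y_budget = 5.
Shadow price of airtime = 0.

0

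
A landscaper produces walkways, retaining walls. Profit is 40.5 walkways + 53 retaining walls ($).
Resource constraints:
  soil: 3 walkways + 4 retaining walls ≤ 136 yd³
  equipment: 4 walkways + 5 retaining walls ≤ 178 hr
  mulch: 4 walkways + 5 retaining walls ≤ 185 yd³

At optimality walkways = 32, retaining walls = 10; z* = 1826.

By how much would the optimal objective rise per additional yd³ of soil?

9.5

Binding: soil and equipment. Non-binding: mulch (7 unused).
Since mulch is not tight, its dual is 0.
The binding rows give the dual system: 3·y_soil + 4·y_equipment = 40.5 and 4·y_soil + 5·y_equipment = 53.
This yields shadow prices y_soil = 9.5, y_equipment = 3.
Shadow price of soil = 9.5.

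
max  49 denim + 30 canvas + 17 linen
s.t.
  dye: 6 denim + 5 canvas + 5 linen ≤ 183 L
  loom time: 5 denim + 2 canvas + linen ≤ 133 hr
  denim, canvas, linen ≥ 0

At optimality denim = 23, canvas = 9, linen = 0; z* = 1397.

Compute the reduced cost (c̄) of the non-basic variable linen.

-8

Check each constraint at x*: dye 183/183 (tight); loom time 133/133 (tight).
Dual feasibility on the basic columns requires 6·y_dye + 5·y_loom time = 49, 5·y_dye + 2·y_loom time = 30.
→ y_dye = 4 and y_loom time = 5.
Reduced cost of linen: c₃ − yᵀa₃ = 17 − (4·5 + 5·1) = 17 − 25 = -8.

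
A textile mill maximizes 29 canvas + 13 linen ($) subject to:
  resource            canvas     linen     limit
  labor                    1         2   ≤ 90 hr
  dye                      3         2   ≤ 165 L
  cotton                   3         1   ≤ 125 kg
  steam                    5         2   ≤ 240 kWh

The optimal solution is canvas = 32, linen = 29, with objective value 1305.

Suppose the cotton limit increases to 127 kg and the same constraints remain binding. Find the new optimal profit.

1323

At the optimum: labor uses 90 of 90 (binding); dye uses 154 of 165 (slack = 11); cotton uses 125 of 125 (binding); steam uses 218 of 240 (slack = 22).
Since dye, steam are not tight, their duals are 0.
Dual feasibility on the basic columns requires 1·y_labor + 3·y_cotton = 29, 2·y_labor + 1·y_cotton = 13.
Solving: y_labor = 2, y_cotton = 9.
Δz = y_cotton·Δb = 9 × (2) = 18, so new z* = 1305 + 18 = 1323.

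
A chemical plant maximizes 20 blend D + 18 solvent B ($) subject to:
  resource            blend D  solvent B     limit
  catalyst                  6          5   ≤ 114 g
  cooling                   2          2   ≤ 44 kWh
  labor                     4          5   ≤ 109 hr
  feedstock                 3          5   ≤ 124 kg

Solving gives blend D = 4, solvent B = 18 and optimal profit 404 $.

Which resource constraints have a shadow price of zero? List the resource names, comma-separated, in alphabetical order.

feedstock, labor

catalyst: 114/114 (binding)
cooling: 44/44 (binding)
labor: 106/109 (slack 3)
feedstock: 102/124 (slack 22)
By complementary slackness, a constraint with positive slack has shadow price 0 → feedstock, labor.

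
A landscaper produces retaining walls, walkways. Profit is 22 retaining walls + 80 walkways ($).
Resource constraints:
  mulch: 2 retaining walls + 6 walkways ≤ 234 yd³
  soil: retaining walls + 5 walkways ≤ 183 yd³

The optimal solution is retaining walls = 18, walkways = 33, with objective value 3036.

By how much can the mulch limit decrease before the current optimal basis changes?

14.4

Binding constraints: mulch, soil. The basis is B = [[2,6],[1,5]] with det 4.
Per unit decrease in mulch, x* moves by d = (-1.25, 0.25).
The basis stays optimal until retaining walls reaches 0; allowable decrease = 14.4 yd³.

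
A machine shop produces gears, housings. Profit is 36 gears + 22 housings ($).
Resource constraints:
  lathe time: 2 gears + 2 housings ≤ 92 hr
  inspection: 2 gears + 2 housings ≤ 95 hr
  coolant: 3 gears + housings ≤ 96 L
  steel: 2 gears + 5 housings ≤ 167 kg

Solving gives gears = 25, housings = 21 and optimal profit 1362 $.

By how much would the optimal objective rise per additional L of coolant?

Binding: lathe time and coolant. Non-binding: inspection (3 unused), steel (12 unused).
By complementary slackness, y = 0 for the non-binding constraints.
Dual feasibility on the basic columns requires 2·y_lathe time + 3·y_coolant = 36, 2·y_lathe time + 1·y_coolant = 22.
→ y_lathe time = 7.5 and y_coolant = 7.
Shadow price of coolant = 7.

7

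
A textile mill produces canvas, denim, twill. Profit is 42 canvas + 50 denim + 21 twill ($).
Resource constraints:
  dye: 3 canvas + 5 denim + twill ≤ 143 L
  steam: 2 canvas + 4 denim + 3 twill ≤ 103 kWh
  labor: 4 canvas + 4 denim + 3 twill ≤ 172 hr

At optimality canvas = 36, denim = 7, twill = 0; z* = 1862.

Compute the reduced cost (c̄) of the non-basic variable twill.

-5.5

At the optimum: dye uses 143 of 143 (binding); steam uses 100 of 103 (slack = 3); labor uses 172 of 172 (binding).
Since steam is not tight, its dual is 0.
Dual feasibility on the basic columns requires 3·y_dye + 4·y_labor = 42, 5·y_dye + 4·y_labor = 50.
→ y_dye = 4 and y_labor = 7.5.
Reduced cost of twill: c₃ − yᵀa₃ = 21 − (4·1 + 7.5·3) = 21 − 26.5 = -5.5.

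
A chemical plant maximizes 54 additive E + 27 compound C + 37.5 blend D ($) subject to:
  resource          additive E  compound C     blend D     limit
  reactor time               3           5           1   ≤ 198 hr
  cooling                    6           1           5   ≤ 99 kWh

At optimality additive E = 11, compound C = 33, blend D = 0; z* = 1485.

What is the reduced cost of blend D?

-1.5

Check each constraint at x*: reactor time 198/198 (tight); cooling 99/99 (tight).
Dual feasibility on the basic columns requires 3·y_reactor time + 6·y_cooling = 54, 5·y_reactor time + 1·y_cooling = 27.
→ y_reactor time = 4 and y_cooling = 7.
Reduced cost of blend D: c₃ − yᵀa₃ = 37.5 − (4·1 + 7·5) = 37.5 − 39 = -1.5.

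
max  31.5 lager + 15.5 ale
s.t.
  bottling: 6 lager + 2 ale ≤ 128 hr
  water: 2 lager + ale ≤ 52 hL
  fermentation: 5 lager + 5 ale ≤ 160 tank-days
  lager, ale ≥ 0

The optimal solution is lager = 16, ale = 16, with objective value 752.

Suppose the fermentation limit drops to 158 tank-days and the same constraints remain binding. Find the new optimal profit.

749

Check each constraint at x*: bottling 128/128 (tight); water 48/52 (slack 4); fermentation 160/160 (tight).
Slack constraints have shadow price 0 (complementary slackness).
From A_Bᵀ y = c: 6·y_bottling + 5·y_fermentation = 31.5; 2·y_bottling + 5·y_fermentation = 15.5.
→ y_bottling = 4 and y_fermentation = 1.5.
Δz = y_fermentation·Δb = 1.5 × (-2) = -3, so new z* = 752 − 3 = 749.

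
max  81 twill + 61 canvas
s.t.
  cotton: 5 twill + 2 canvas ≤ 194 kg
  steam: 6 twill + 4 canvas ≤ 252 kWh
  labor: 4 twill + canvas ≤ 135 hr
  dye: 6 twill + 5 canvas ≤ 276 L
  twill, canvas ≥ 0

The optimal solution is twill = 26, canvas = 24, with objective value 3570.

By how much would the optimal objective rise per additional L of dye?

7

Binding: steam and dye. Non-binding: cotton (16 unused), labor (7 unused).
Since cotton, labor are not tight, their duals are 0.
From A_Bᵀ y = c: 6·y_steam + 6·y_dye = 81; 4·y_steam + 5·y_dye = 61.
→ y_steam = 6.5 and y_dye = 7.
Shadow price of dye = 7.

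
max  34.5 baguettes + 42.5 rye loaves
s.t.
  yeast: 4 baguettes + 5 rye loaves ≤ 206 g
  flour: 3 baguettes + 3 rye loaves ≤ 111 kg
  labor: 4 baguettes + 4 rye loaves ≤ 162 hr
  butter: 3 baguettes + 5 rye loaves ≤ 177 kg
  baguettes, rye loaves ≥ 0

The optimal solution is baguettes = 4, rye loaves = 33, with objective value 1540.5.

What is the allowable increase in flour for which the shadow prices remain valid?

Binding constraints: flour, butter. The basis is B = [[3,3],[3,5]] with det 6.
Per unit increase in flour, x* moves by d = (0.8333, -0.5).
The basis stays optimal until labor becomes binding; allowable increase = 10.5 kg.

10.5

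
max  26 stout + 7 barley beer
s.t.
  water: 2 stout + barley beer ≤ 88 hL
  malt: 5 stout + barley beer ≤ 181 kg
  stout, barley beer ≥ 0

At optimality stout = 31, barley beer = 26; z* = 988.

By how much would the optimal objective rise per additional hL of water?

Both water and malt are binding at x*.
Dual feasibility on the basic columns requires 2·y_water + 5·y_malt = 26, 1·y_water + 1·y_malt = 7.
→ y_water = 3 and y_malt = 4.
Shadow price of water = 3.

3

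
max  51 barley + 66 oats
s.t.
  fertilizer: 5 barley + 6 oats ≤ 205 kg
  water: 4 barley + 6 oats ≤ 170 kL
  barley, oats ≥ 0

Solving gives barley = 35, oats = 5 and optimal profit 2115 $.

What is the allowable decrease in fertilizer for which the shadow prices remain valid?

35

Binding constraints: fertilizer, water. The basis is B = [[5,6],[4,6]] with det 6.
Per unit decrease in fertilizer, x* moves by d = (-1, 0.6667).
The basis stays optimal until barley reaches 0; allowable decrease = 35 kg.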